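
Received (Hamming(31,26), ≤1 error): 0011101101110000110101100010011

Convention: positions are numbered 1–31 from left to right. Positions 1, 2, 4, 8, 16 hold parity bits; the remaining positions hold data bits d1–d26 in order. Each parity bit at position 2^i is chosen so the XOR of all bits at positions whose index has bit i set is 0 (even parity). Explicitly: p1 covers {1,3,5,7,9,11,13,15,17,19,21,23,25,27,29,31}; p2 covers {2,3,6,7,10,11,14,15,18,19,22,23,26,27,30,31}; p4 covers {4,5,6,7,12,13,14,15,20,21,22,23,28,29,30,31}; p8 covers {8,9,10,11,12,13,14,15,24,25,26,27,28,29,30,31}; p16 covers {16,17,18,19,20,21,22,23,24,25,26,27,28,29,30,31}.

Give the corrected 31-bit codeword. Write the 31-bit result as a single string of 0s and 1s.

s1 (pos 1,3,5,7,9,11,13,15,17,19,21,23,25,27,29,31): 0⊕1⊕1⊕1⊕0⊕1⊕0⊕0⊕1⊕0⊕0⊕1⊕0⊕1⊕0⊕1 = 0
s2 (pos 2,3,6,7,10,11,14,15,18,19,22,23,26,27,30,31): 0⊕1⊕0⊕1⊕1⊕1⊕0⊕0⊕1⊕0⊕1⊕1⊕0⊕1⊕1⊕1 = 0
s4 (pos 4,5,6,7,12,13,14,15,20,21,22,23,28,29,30,31): 1⊕1⊕0⊕1⊕1⊕0⊕0⊕0⊕1⊕0⊕1⊕1⊕0⊕0⊕1⊕1 = 1
s8 (pos 8,9,10,11,12,13,14,15,24,25,26,27,28,29,30,31): 1⊕0⊕1⊕1⊕1⊕0⊕0⊕0⊕0⊕0⊕0⊕1⊕0⊕0⊕1⊕1 = 1
s16 (pos 16,17,18,19,20,21,22,23,24,25,26,27,28,29,30,31): 0⊕1⊕1⊕0⊕1⊕0⊕1⊕1⊕0⊕0⊕0⊕1⊕0⊕0⊕1⊕1 = 0
Syndrome s16…s1 = 01100 → error at position 12.
Flip position 12: 0011101101110000110101100010011 → 0011101101100000110101100010011

0011101101100000110101100010011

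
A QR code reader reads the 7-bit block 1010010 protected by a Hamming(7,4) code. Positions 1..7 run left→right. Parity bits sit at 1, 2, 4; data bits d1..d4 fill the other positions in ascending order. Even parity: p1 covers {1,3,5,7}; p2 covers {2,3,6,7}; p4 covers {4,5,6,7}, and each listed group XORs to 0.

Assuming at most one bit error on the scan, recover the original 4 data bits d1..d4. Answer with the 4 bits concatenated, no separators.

s1 (pos 1,3,5,7): 1⊕1⊕0⊕0 = 0
s2 (pos 2,3,6,7): 0⊕1⊕1⊕0 = 0
s4 (pos 4,5,6,7): 0⊕0⊕1⊕0 = 1
Syndrome s4…s1 = 100 → error at position 4.
Flip position 4: 1010010 → 1011010
Read data bits from positions 3,5,6,7: 1010

1010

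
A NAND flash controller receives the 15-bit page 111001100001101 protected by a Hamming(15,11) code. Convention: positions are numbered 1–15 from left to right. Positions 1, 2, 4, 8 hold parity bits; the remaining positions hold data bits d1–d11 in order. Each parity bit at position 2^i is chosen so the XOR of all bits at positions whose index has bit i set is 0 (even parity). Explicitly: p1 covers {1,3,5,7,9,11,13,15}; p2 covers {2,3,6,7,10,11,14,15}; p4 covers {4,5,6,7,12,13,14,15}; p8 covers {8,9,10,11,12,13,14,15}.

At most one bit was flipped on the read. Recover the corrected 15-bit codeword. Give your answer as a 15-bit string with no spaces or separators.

s1 (pos 1,3,5,7,9,11,13,15): 1⊕1⊕0⊕1⊕0⊕0⊕1⊕1 = 1
s2 (pos 2,3,6,7,10,11,14,15): 1⊕1⊕1⊕1⊕0⊕0⊕0⊕1 = 1
s4 (pos 4,5,6,7,12,13,14,15): 0⊕0⊕1⊕1⊕1⊕1⊕0⊕1 = 1
s8 (pos 8,9,10,11,12,13,14,15): 0⊕0⊕0⊕0⊕1⊕1⊕0⊕1 = 1
Syndrome s8…s1 = 1111 → error at position 15.
Flip position 15: 111001100001101 → 111001100001100

111001100001100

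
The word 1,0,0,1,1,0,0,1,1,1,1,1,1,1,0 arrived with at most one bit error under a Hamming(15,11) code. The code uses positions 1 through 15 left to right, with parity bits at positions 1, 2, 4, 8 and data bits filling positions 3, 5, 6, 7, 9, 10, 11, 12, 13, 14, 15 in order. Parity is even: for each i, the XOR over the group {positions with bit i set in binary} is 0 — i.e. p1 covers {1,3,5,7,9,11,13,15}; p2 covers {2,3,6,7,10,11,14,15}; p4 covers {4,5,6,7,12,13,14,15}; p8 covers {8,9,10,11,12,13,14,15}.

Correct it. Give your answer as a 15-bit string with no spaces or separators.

s1 (pos 1,3,5,7,9,11,13,15): 1⊕0⊕1⊕0⊕1⊕1⊕1⊕0 = 1
s2 (pos 2,3,6,7,10,11,14,15): 0⊕0⊕0⊕0⊕1⊕1⊕1⊕0 = 1
s4 (pos 4,5,6,7,12,13,14,15): 1⊕1⊕0⊕0⊕1⊕1⊕1⊕0 = 1
s8 (pos 8,9,10,11,12,13,14,15): 1⊕1⊕1⊕1⊕1⊕1⊕1⊕0 = 1
Syndrome s8…s1 = 1111 → error at position 15.
Flip position 15: 100110011111110 → 100110011111111

100110011111111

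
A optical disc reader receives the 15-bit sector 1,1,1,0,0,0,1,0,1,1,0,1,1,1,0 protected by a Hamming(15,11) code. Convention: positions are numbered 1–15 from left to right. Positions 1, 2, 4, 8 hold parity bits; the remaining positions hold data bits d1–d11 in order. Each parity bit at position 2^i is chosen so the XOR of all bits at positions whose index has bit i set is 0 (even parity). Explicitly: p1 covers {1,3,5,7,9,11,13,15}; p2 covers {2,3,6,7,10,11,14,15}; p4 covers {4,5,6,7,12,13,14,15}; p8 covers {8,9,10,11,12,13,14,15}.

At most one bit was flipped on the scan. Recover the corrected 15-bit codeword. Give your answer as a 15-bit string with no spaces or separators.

111000101111110

s1 (pos 1,3,5,7,9,11,13,15): 1⊕1⊕0⊕1⊕1⊕0⊕1⊕0 = 1
s2 (pos 2,3,6,7,10,11,14,15): 1⊕1⊕0⊕1⊕1⊕0⊕1⊕0 = 1
s4 (pos 4,5,6,7,12,13,14,15): 0⊕0⊕0⊕1⊕1⊕1⊕1⊕0 = 0
s8 (pos 8,9,10,11,12,13,14,15): 0⊕1⊕1⊕0⊕1⊕1⊕1⊕0 = 1
Syndrome s8…s1 = 1011 → error at position 11.
Flip position 11: 111000101101110 → 111000101111110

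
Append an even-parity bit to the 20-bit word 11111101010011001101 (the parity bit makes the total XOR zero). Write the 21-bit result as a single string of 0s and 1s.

XOR of the 20 data bits: 1⊕1⊕1⊕1⊕1⊕1⊕0⊕1⊕0⊕1⊕0⊕0⊕1⊕1⊕0⊕0⊕1⊕1⊕0⊕1 = 1
Parity bit = 1 (so all 21 bits XOR to 0).

111111010100110011011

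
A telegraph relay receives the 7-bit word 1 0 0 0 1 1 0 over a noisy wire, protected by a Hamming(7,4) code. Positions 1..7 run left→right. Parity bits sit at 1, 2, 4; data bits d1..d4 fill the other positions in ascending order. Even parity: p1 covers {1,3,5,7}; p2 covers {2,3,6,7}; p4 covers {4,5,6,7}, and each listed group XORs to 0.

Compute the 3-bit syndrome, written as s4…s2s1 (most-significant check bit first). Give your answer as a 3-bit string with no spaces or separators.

010

s1 (pos 1,3,5,7): 1⊕0⊕1⊕0 = 0
s2 (pos 2,3,6,7): 0⊕0⊕1⊕0 = 1
s4 (pos 4,5,6,7): 0⊕1⊕1⊕0 = 0
Syndrome s4…s1 = 010 → error at position 2.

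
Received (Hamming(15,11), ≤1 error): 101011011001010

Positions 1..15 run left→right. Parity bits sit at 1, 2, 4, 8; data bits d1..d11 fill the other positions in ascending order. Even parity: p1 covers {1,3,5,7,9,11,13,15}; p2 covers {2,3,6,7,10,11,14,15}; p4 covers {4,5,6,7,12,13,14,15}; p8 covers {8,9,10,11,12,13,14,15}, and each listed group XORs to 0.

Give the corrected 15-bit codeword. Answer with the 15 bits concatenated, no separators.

111011011001010

s1 (pos 1,3,5,7,9,11,13,15): 1⊕1⊕1⊕0⊕1⊕0⊕0⊕0 = 0
s2 (pos 2,3,6,7,10,11,14,15): 0⊕1⊕1⊕0⊕0⊕0⊕1⊕0 = 1
s4 (pos 4,5,6,7,12,13,14,15): 0⊕1⊕1⊕0⊕1⊕0⊕1⊕0 = 0
s8 (pos 8,9,10,11,12,13,14,15): 1⊕1⊕0⊕0⊕1⊕0⊕1⊕0 = 0
Syndrome s8…s1 = 0010 → error at position 2.
Flip position 2: 101011011001010 → 111011011001010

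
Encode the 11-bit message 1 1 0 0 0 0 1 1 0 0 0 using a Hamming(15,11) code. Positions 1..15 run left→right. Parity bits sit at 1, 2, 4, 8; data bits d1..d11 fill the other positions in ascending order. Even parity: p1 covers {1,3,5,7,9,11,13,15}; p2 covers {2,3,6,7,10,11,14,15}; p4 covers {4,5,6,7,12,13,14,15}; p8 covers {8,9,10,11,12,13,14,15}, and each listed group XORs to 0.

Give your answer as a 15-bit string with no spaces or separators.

Place data at non-parity positions: p1 p2 1 p4 1 0 0 p8 0 0 1 1 0 0 0
p1 (pos 1,3,5,7,9,11,13,15): XOR of data positions = 1⊕1⊕0⊕0⊕1⊕0⊕0 = 1
p2 (pos 2,3,6,7,10,11,14,15): XOR of data positions = 1⊕0⊕0⊕0⊕1⊕0⊕0 = 0
p4 (pos 4,5,6,7,12,13,14,15): XOR of data positions = 1⊕0⊕0⊕1⊕0⊕0⊕0 = 0
p8 (pos 8,9,10,11,12,13,14,15): XOR of data positions = 0⊕0⊕1⊕1⊕0⊕0⊕0 = 0
Codeword: 101010000011000

101010000011000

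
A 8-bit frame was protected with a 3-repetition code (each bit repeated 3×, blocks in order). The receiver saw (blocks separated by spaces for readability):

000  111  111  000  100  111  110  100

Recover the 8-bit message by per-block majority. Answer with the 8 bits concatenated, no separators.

01100110

Block 1 (000): 0 ones → 0
Block 2 (111): 3 ones → 1
Block 3 (111): 3 ones → 1
Block 4 (000): 0 ones → 0
Block 5 (100): 1 one → 0
Block 6 (111): 3 ones → 1
Block 7 (110): 2 ones → 1
Block 8 (100): 1 one → 0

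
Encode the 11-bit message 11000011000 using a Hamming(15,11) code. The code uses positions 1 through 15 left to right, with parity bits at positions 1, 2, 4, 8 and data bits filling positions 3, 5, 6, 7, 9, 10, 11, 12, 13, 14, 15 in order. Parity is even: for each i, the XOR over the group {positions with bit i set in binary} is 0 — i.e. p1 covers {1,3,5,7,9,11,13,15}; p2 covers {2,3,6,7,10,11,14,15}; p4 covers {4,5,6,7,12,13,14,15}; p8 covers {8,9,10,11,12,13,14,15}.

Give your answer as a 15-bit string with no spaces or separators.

101010000011000

Place data at non-parity positions: p1 p2 1 p4 1 0 0 p8 0 0 1 1 0 0 0
p1 (pos 1,3,5,7,9,11,13,15): XOR of data positions = 1⊕1⊕0⊕0⊕1⊕0⊕0 = 1
p2 (pos 2,3,6,7,10,11,14,15): XOR of data positions = 1⊕0⊕0⊕0⊕1⊕0⊕0 = 0
p4 (pos 4,5,6,7,12,13,14,15): XOR of data positions = 1⊕0⊕0⊕1⊕0⊕0⊕0 = 0
p8 (pos 8,9,10,11,12,13,14,15): XOR of data positions = 0⊕0⊕1⊕1⊕0⊕0⊕0 = 0
Codeword: 101010000011000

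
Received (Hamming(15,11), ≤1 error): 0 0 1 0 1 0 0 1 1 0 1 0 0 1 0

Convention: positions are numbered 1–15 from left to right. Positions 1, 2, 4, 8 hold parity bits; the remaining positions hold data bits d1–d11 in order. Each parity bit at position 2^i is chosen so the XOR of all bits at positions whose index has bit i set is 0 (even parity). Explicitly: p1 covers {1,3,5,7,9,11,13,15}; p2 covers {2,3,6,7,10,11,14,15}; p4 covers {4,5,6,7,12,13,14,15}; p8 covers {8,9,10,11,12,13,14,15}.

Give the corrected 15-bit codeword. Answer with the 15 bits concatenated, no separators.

011010011010010

s1 (pos 1,3,5,7,9,11,13,15): 0⊕1⊕1⊕0⊕1⊕1⊕0⊕0 = 0
s2 (pos 2,3,6,7,10,11,14,15): 0⊕1⊕0⊕0⊕0⊕1⊕1⊕0 = 1
s4 (pos 4,5,6,7,12,13,14,15): 0⊕1⊕0⊕0⊕0⊕0⊕1⊕0 = 0
s8 (pos 8,9,10,11,12,13,14,15): 1⊕1⊕0⊕1⊕0⊕0⊕1⊕0 = 0
Syndrome s8…s1 = 0010 → error at position 2.
Flip position 2: 001010011010010 → 011010011010010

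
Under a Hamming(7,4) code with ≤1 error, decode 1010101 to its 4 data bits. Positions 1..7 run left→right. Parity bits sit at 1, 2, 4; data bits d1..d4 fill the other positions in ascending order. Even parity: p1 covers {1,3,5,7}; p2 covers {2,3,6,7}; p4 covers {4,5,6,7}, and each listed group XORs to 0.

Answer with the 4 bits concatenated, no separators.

s1 (pos 1,3,5,7): 1⊕1⊕1⊕1 = 0
s2 (pos 2,3,6,7): 0⊕1⊕0⊕1 = 0
s4 (pos 4,5,6,7): 0⊕1⊕0⊕1 = 0
Syndrome s4…s1 = 000 → no error.
Read data bits from positions 3,5,6,7: 1101

1101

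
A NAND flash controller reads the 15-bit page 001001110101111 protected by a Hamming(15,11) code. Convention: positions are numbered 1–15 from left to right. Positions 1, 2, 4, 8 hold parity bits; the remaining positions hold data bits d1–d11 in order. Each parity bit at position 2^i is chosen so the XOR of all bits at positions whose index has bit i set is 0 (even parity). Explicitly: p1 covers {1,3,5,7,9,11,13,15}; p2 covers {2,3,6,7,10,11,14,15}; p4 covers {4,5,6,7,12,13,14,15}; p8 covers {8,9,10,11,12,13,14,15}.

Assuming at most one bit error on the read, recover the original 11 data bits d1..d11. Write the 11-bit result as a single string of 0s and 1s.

10110101111

s1 (pos 1,3,5,7,9,11,13,15): 0⊕1⊕0⊕1⊕0⊕0⊕1⊕1 = 0
s2 (pos 2,3,6,7,10,11,14,15): 0⊕1⊕1⊕1⊕1⊕0⊕1⊕1 = 0
s4 (pos 4,5,6,7,12,13,14,15): 0⊕0⊕1⊕1⊕1⊕1⊕1⊕1 = 0
s8 (pos 8,9,10,11,12,13,14,15): 1⊕0⊕1⊕0⊕1⊕1⊕1⊕1 = 0
Syndrome s8…s1 = 0000 → no error.
Read data bits from positions 3,5,6,7,9,10,11,12,13,14,15: 10110101111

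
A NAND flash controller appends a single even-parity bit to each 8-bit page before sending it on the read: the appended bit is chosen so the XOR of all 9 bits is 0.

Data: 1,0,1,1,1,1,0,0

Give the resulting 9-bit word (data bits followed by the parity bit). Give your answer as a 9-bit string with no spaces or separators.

XOR of the 8 data bits: 1⊕0⊕1⊕1⊕1⊕1⊕0⊕0 = 1
Parity bit = 1 (so all 9 bits XOR to 0).

101111001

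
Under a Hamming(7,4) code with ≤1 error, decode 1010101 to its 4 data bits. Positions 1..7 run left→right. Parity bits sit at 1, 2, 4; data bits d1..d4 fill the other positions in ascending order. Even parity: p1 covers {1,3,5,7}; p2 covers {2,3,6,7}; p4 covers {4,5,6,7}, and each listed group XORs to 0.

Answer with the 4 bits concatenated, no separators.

1101

s1 (pos 1,3,5,7): 1⊕1⊕1⊕1 = 0
s2 (pos 2,3,6,7): 0⊕1⊕0⊕1 = 0
s4 (pos 4,5,6,7): 0⊕1⊕0⊕1 = 0
Syndrome s4…s1 = 000 → no error.
Read data bits from positions 3,5,6,7: 1101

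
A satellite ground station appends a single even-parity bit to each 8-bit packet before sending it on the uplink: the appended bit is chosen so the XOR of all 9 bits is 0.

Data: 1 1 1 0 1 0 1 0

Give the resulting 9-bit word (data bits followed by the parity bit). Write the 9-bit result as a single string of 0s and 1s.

111010101

XOR of the 8 data bits: 1⊕1⊕1⊕0⊕1⊕0⊕1⊕0 = 1
Parity bit = 1 (so all 9 bits XOR to 0).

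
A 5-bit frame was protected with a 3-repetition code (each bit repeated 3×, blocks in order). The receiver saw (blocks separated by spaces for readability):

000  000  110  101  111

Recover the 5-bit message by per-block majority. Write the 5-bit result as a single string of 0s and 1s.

00111

Block 1 (000): 0 ones → 0
Block 2 (000): 0 ones → 0
Block 3 (110): 2 ones → 1
Block 4 (101): 2 ones → 1
Block 5 (111): 3 ones → 1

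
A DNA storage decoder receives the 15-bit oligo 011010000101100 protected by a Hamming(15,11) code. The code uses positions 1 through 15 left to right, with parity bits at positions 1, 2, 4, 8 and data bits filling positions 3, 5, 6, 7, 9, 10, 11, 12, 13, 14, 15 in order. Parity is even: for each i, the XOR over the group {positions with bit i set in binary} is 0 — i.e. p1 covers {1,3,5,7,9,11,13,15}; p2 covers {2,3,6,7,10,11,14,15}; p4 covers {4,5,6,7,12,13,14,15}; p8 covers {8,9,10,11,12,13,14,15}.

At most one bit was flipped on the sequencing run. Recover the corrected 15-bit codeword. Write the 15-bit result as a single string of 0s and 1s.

011010000101101

s1 (pos 1,3,5,7,9,11,13,15): 0⊕1⊕1⊕0⊕0⊕0⊕1⊕0 = 1
s2 (pos 2,3,6,7,10,11,14,15): 1⊕1⊕0⊕0⊕1⊕0⊕0⊕0 = 1
s4 (pos 4,5,6,7,12,13,14,15): 0⊕1⊕0⊕0⊕1⊕1⊕0⊕0 = 1
s8 (pos 8,9,10,11,12,13,14,15): 0⊕0⊕1⊕0⊕1⊕1⊕0⊕0 = 1
Syndrome s8…s1 = 1111 → error at position 15.
Flip position 15: 011010000101100 → 011010000101101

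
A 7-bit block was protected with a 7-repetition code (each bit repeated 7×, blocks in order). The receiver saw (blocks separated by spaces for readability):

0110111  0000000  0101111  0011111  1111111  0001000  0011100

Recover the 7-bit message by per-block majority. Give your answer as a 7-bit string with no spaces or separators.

1011100

Block 1 (0110111): 5 ones → 1
Block 2 (0000000): 0 ones → 0
Block 3 (0101111): 5 ones → 1
Block 4 (0011111): 5 ones → 1
Block 5 (1111111): 7 ones → 1
Block 6 (0001000): 1 one → 0
Block 7 (0011100): 3 ones → 0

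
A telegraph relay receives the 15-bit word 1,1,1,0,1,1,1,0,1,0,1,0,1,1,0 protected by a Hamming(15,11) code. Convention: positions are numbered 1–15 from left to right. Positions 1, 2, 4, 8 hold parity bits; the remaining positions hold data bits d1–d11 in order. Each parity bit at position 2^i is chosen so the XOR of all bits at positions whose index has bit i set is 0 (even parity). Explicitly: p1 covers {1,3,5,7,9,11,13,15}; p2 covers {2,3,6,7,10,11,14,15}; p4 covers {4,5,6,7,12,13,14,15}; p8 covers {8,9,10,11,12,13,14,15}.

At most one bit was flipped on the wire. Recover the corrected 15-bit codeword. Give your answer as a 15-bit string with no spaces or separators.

111001101010110

s1 (pos 1,3,5,7,9,11,13,15): 1⊕1⊕1⊕1⊕1⊕1⊕1⊕0 = 1
s2 (pos 2,3,6,7,10,11,14,15): 1⊕1⊕1⊕1⊕0⊕1⊕1⊕0 = 0
s4 (pos 4,5,6,7,12,13,14,15): 0⊕1⊕1⊕1⊕0⊕1⊕1⊕0 = 1
s8 (pos 8,9,10,11,12,13,14,15): 0⊕1⊕0⊕1⊕0⊕1⊕1⊕0 = 0
Syndrome s8…s1 = 0101 → error at position 5.
Flip position 5: 111011101010110 → 111001101010110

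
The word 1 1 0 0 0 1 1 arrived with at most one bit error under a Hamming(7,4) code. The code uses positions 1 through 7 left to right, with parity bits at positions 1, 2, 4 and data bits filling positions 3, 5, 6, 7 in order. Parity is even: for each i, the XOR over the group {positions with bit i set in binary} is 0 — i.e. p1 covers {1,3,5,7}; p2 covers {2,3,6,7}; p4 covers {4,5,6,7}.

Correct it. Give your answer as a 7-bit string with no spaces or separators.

1000011

s1 (pos 1,3,5,7): 1⊕0⊕0⊕1 = 0
s2 (pos 2,3,6,7): 1⊕0⊕1⊕1 = 1
s4 (pos 4,5,6,7): 0⊕0⊕1⊕1 = 0
Syndrome s4…s1 = 010 → error at position 2.
Flip position 2: 1100011 → 1000011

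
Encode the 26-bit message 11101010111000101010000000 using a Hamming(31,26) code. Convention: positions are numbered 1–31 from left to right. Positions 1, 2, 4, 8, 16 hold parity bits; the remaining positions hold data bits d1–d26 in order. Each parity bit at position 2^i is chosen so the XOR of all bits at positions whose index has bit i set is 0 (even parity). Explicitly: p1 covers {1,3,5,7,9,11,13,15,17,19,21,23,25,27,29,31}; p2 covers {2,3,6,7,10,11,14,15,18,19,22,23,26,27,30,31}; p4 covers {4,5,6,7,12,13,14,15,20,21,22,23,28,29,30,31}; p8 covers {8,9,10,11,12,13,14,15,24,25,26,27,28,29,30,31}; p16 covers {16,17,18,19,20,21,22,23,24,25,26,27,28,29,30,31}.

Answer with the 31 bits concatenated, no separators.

Place data at non-parity positions: p1 p2 1 p4 1 1 0 p8 1 0 1 0 1 1 1 p16 0 0 0 1 0 1 0 1 0 0 0 0 0 0 0
p1 (pos 1,3,5,7,9,11,13,15,17,19,21,23,25,27,29,31): XOR of data positions = 1⊕1⊕0⊕1⊕1⊕1⊕1⊕0⊕0⊕0⊕0⊕0⊕0⊕0⊕0 = 0
p2 (pos 2,3,6,7,10,11,14,15,18,19,22,23,26,27,30,31): XOR of data positions = 1⊕1⊕0⊕0⊕1⊕1⊕1⊕0⊕0⊕1⊕0⊕0⊕0⊕0⊕0 = 0
p4 (pos 4,5,6,7,12,13,14,15,20,21,22,23,28,29,30,31): XOR of data positions = 1⊕1⊕0⊕0⊕1⊕1⊕1⊕1⊕0⊕1⊕0⊕0⊕0⊕0⊕0 = 1
p8 (pos 8,9,10,11,12,13,14,15,24,25,26,27,28,29,30,31): XOR of data positions = 1⊕0⊕1⊕0⊕1⊕1⊕1⊕1⊕0⊕0⊕0⊕0⊕0⊕0⊕0 = 0
p16 (pos 16,17,18,19,20,21,22,23,24,25,26,27,28,29,30,31): XOR of data positions = 0⊕0⊕0⊕1⊕0⊕1⊕0⊕1⊕0⊕0⊕0⊕0⊕0⊕0⊕0 = 1
Codeword: 0011110010101111000101010000000

0011110010101111000101010000000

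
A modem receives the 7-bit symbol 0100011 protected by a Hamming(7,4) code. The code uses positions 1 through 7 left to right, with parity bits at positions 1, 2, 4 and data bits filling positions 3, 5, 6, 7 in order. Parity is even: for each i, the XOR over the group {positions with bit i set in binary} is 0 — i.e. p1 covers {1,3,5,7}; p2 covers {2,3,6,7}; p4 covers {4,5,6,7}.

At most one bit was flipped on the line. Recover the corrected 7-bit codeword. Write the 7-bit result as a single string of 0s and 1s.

0110011

s1 (pos 1,3,5,7): 0⊕0⊕0⊕1 = 1
s2 (pos 2,3,6,7): 1⊕0⊕1⊕1 = 1
s4 (pos 4,5,6,7): 0⊕0⊕1⊕1 = 0
Syndrome s4…s1 = 011 → error at position 3.
Flip position 3: 0100011 → 0110011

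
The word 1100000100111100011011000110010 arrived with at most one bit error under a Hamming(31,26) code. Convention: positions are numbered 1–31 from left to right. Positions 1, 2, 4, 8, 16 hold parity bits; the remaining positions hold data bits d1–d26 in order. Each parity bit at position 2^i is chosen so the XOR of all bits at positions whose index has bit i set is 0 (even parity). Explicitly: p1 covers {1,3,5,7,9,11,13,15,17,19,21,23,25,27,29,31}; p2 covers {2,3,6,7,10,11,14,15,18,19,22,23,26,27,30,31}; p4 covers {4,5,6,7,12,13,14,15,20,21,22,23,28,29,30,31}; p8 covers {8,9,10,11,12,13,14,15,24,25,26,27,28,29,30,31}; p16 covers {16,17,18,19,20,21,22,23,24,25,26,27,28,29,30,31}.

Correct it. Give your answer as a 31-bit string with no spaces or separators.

1100000100111100001011000110010

s1 (pos 1,3,5,7,9,11,13,15,17,19,21,23,25,27,29,31): 1⊕0⊕0⊕0⊕0⊕1⊕1⊕0⊕0⊕1⊕1⊕0⊕0⊕1⊕0⊕0 = 0
s2 (pos 2,3,6,7,10,11,14,15,18,19,22,23,26,27,30,31): 1⊕0⊕0⊕0⊕0⊕1⊕1⊕0⊕1⊕1⊕1⊕0⊕1⊕1⊕1⊕0 = 1
s4 (pos 4,5,6,7,12,13,14,15,20,21,22,23,28,29,30,31): 0⊕0⊕0⊕0⊕1⊕1⊕1⊕0⊕0⊕1⊕1⊕0⊕0⊕0⊕1⊕0 = 0
s8 (pos 8,9,10,11,12,13,14,15,24,25,26,27,28,29,30,31): 1⊕0⊕0⊕1⊕1⊕1⊕1⊕0⊕0⊕0⊕1⊕1⊕0⊕0⊕1⊕0 = 0
s16 (pos 16,17,18,19,20,21,22,23,24,25,26,27,28,29,30,31): 0⊕0⊕1⊕1⊕0⊕1⊕1⊕0⊕0⊕0⊕1⊕1⊕0⊕0⊕1⊕0 = 1
Syndrome s16…s1 = 10010 → error at position 18.
Flip position 18: 1100000100111100011011000110010 → 1100000100111100001011000110010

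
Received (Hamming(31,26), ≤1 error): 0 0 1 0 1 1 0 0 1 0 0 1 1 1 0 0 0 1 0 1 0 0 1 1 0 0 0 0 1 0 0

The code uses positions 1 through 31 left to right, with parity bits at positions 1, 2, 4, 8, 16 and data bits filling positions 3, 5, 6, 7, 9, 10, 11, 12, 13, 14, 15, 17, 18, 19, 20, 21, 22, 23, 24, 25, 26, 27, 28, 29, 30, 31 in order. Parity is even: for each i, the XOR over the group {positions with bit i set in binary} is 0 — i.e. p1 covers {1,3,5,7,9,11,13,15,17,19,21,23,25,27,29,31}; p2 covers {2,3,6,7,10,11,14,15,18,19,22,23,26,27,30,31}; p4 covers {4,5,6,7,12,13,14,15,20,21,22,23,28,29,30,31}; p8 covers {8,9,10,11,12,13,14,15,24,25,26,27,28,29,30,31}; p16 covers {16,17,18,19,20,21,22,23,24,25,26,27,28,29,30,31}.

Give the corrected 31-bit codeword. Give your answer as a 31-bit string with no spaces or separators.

0010110010011100000100110000100

s1 (pos 1,3,5,7,9,11,13,15,17,19,21,23,25,27,29,31): 0⊕1⊕1⊕0⊕1⊕0⊕1⊕0⊕0⊕0⊕0⊕1⊕0⊕0⊕1⊕0 = 0
s2 (pos 2,3,6,7,10,11,14,15,18,19,22,23,26,27,30,31): 0⊕1⊕1⊕0⊕0⊕0⊕1⊕0⊕1⊕0⊕0⊕1⊕0⊕0⊕0⊕0 = 1
s4 (pos 4,5,6,7,12,13,14,15,20,21,22,23,28,29,30,31): 0⊕1⊕1⊕0⊕1⊕1⊕1⊕0⊕1⊕0⊕0⊕1⊕0⊕1⊕0⊕0 = 0
s8 (pos 8,9,10,11,12,13,14,15,24,25,26,27,28,29,30,31): 0⊕1⊕0⊕0⊕1⊕1⊕1⊕0⊕1⊕0⊕0⊕0⊕0⊕1⊕0⊕0 = 0
s16 (pos 16,17,18,19,20,21,22,23,24,25,26,27,28,29,30,31): 0⊕0⊕1⊕0⊕1⊕0⊕0⊕1⊕1⊕0⊕0⊕0⊕0⊕1⊕0⊕0 = 1
Syndrome s16…s1 = 10010 → error at position 18.
Flip position 18: 0010110010011100010100110000100 → 0010110010011100000100110000100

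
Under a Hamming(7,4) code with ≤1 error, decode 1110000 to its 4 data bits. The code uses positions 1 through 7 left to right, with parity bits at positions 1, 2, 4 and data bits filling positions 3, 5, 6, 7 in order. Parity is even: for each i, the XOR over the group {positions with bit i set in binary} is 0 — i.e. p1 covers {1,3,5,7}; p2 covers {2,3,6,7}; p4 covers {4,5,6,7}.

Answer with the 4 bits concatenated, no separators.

1000

s1 (pos 1,3,5,7): 1⊕1⊕0⊕0 = 0
s2 (pos 2,3,6,7): 1⊕1⊕0⊕0 = 0
s4 (pos 4,5,6,7): 0⊕0⊕0⊕0 = 0
Syndrome s4…s1 = 000 → no error.
Read data bits from positions 3,5,6,7: 1000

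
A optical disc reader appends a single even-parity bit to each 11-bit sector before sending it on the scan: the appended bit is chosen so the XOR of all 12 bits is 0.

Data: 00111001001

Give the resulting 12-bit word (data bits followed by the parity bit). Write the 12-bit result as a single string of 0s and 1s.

XOR of the 11 data bits: 0⊕0⊕1⊕1⊕1⊕0⊕0⊕1⊕0⊕0⊕1 = 1
Parity bit = 1 (so all 12 bits XOR to 0).

001110010011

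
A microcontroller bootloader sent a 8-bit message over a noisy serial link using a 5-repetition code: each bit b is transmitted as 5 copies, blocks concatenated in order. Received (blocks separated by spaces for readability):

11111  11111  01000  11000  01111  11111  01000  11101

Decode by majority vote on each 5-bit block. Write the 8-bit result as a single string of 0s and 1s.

Block 1 (11111): 5 ones → 1
Block 2 (11111): 5 ones → 1
Block 3 (01000): 1 one → 0
Block 4 (11000): 2 ones → 0
Block 5 (01111): 4 ones → 1
Block 6 (11111): 5 ones → 1
Block 7 (01000): 1 one → 0
Block 8 (11101): 4 ones → 1

11001101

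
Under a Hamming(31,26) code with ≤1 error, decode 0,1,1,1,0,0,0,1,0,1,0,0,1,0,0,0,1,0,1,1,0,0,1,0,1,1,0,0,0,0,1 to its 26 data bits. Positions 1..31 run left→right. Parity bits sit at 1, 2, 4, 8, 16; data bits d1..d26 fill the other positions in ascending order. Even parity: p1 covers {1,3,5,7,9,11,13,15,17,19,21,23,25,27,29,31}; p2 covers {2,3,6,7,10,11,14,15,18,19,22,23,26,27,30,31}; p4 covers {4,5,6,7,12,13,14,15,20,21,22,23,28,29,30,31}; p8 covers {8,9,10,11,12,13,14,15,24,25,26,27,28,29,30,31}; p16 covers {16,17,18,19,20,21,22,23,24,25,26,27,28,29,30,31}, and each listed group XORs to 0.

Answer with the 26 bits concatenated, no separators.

s1 (pos 1,3,5,7,9,11,13,15,17,19,21,23,25,27,29,31): 0⊕1⊕0⊕0⊕0⊕0⊕1⊕0⊕1⊕1⊕0⊕1⊕1⊕0⊕0⊕1 = 1
s2 (pos 2,3,6,7,10,11,14,15,18,19,22,23,26,27,30,31): 1⊕1⊕0⊕0⊕1⊕0⊕0⊕0⊕0⊕1⊕0⊕1⊕1⊕0⊕0⊕1 = 1
s4 (pos 4,5,6,7,12,13,14,15,20,21,22,23,28,29,30,31): 1⊕0⊕0⊕0⊕0⊕1⊕0⊕0⊕1⊕0⊕0⊕1⊕0⊕0⊕0⊕1 = 1
s8 (pos 8,9,10,11,12,13,14,15,24,25,26,27,28,29,30,31): 1⊕0⊕1⊕0⊕0⊕1⊕0⊕0⊕0⊕1⊕1⊕0⊕0⊕0⊕0⊕1 = 0
s16 (pos 16,17,18,19,20,21,22,23,24,25,26,27,28,29,30,31): 0⊕1⊕0⊕1⊕1⊕0⊕0⊕1⊕0⊕1⊕1⊕0⊕0⊕0⊕0⊕1 = 1
Syndrome s16…s1 = 10111 → error at position 23.
Flip position 23: 0111000101001000101100101100001 → 0111000101001000101100001100001
Read data bits from positions 3,5,6,7,9,10,11,12,13,14,15,17,18,19,20,21,22,23,24,25,26,27,28,29,30,31: 10000100100101100001100001

10000100100101100001100001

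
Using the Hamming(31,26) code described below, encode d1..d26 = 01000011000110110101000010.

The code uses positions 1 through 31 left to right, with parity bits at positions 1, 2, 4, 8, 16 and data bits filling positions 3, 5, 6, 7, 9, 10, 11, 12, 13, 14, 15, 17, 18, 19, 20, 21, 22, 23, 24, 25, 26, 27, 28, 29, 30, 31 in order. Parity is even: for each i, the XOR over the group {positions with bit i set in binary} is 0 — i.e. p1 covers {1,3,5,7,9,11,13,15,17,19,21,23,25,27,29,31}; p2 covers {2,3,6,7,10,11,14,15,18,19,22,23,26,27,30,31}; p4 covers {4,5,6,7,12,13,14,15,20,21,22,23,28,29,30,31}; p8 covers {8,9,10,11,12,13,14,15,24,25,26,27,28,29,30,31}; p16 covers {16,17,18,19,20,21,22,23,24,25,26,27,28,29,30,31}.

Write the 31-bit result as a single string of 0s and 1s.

0000100000110001110110101000010

Place data at non-parity positions: p1 p2 0 p4 1 0 0 p8 0 0 1 1 0 0 0 p16 1 1 0 1 1 0 1 0 1 0 0 0 0 1 0
p1 (pos 1,3,5,7,9,11,13,15,17,19,21,23,25,27,29,31): XOR of data positions = 0⊕1⊕0⊕0⊕1⊕0⊕0⊕1⊕0⊕1⊕1⊕1⊕0⊕0⊕0 = 0
p2 (pos 2,3,6,7,10,11,14,15,18,19,22,23,26,27,30,31): XOR of data positions = 0⊕0⊕0⊕0⊕1⊕0⊕0⊕1⊕0⊕0⊕1⊕0⊕0⊕1⊕0 = 0
p4 (pos 4,5,6,7,12,13,14,15,20,21,22,23,28,29,30,31): XOR of data positions = 1⊕0⊕0⊕1⊕0⊕0⊕0⊕1⊕1⊕0⊕1⊕0⊕0⊕1⊕0 = 0
p8 (pos 8,9,10,11,12,13,14,15,24,25,26,27,28,29,30,31): XOR of data positions = 0⊕0⊕1⊕1⊕0⊕0⊕0⊕0⊕1⊕0⊕0⊕0⊕0⊕1⊕0 = 0
p16 (pos 16,17,18,19,20,21,22,23,24,25,26,27,28,29,30,31): XOR of data positions = 1⊕1⊕0⊕1⊕1⊕0⊕1⊕0⊕1⊕0⊕0⊕0⊕0⊕1⊕0 = 1
Codeword: 0000100000110001110110101000010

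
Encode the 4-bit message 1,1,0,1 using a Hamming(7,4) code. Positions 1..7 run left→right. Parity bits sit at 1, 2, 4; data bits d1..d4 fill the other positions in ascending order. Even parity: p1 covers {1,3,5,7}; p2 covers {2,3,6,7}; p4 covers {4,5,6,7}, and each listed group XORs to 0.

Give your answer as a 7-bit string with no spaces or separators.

1010101

Place data at non-parity positions: p1 p2 1 p4 1 0 1
p1 (pos 1,3,5,7): XOR of data positions = 1⊕1⊕1 = 1
p2 (pos 2,3,6,7): XOR of data positions = 1⊕0⊕1 = 0
p4 (pos 4,5,6,7): XOR of data positions = 1⊕0⊕1 = 0
Codeword: 1010101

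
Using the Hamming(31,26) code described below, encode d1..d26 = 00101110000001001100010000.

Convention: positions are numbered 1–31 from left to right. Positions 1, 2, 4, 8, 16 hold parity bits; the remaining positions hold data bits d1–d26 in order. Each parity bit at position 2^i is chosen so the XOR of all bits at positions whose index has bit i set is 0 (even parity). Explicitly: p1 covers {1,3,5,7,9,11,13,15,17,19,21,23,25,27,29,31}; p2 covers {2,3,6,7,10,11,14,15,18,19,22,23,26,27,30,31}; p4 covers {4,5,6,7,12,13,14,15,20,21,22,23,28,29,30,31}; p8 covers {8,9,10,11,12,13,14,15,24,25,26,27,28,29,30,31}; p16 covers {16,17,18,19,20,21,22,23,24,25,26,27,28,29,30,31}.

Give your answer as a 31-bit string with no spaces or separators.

1101010011100000001001100010000

Place data at non-parity positions: p1 p2 0 p4 0 1 0 p8 1 1 1 0 0 0 0 p16 0 0 1 0 0 1 1 0 0 0 1 0 0 0 0
p1 (pos 1,3,5,7,9,11,13,15,17,19,21,23,25,27,29,31): XOR of data positions = 0⊕0⊕0⊕1⊕1⊕0⊕0⊕0⊕1⊕0⊕1⊕0⊕1⊕0⊕0 = 1
p2 (pos 2,3,6,7,10,11,14,15,18,19,22,23,26,27,30,31): XOR of data positions = 0⊕1⊕0⊕1⊕1⊕0⊕0⊕0⊕1⊕1⊕1⊕0⊕1⊕0⊕0 = 1
p4 (pos 4,5,6,7,12,13,14,15,20,21,22,23,28,29,30,31): XOR of data positions = 0⊕1⊕0⊕0⊕0⊕0⊕0⊕0⊕0⊕1⊕1⊕0⊕0⊕0⊕0 = 1
p8 (pos 8,9,10,11,12,13,14,15,24,25,26,27,28,29,30,31): XOR of data positions = 1⊕1⊕1⊕0⊕0⊕0⊕0⊕0⊕0⊕0⊕1⊕0⊕0⊕0⊕0 = 0
p16 (pos 16,17,18,19,20,21,22,23,24,25,26,27,28,29,30,31): XOR of data positions = 0⊕0⊕1⊕0⊕0⊕1⊕1⊕0⊕0⊕0⊕1⊕0⊕0⊕0⊕0 = 0
Codeword: 1101010011100000001001100010000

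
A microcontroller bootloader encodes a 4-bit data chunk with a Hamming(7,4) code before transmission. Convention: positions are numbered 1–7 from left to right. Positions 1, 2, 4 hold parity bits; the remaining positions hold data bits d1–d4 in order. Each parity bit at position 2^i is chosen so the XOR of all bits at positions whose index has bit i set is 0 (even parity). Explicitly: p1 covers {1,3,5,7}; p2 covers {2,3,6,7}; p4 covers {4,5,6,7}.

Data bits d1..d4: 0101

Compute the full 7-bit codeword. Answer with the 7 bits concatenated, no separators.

0100101

Place data at non-parity positions: p1 p2 0 p4 1 0 1
p1 (pos 1,3,5,7): XOR of data positions = 0⊕1⊕1 = 0
p2 (pos 2,3,6,7): XOR of data positions = 0⊕0⊕1 = 1
p4 (pos 4,5,6,7): XOR of data positions = 1⊕0⊕1 = 0
Codeword: 0100101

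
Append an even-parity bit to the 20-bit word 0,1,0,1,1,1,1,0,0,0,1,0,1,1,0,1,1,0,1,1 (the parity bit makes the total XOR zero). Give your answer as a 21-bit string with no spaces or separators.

XOR of the 20 data bits: 0⊕1⊕0⊕1⊕1⊕1⊕1⊕0⊕0⊕0⊕1⊕0⊕1⊕1⊕0⊕1⊕1⊕0⊕1⊕1 = 0
Parity bit = 0 (so all 21 bits XOR to 0).

010111100010110110110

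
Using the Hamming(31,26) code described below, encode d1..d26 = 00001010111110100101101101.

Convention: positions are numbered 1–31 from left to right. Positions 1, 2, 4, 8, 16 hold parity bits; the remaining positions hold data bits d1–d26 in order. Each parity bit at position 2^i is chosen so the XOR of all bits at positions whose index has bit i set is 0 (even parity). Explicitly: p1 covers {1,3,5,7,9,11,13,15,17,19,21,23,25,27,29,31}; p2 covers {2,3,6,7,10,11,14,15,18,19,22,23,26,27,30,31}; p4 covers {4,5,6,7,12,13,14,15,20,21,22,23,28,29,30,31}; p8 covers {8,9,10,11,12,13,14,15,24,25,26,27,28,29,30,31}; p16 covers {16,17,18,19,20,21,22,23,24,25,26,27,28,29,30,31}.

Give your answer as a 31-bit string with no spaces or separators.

1100000010101111110100101101101

Place data at non-parity positions: p1 p2 0 p4 0 0 0 p8 1 0 1 0 1 1 1 p16 1 1 0 1 0 0 1 0 1 1 0 1 1 0 1
p1 (pos 1,3,5,7,9,11,13,15,17,19,21,23,25,27,29,31): XOR of data positions = 0⊕0⊕0⊕1⊕1⊕1⊕1⊕1⊕0⊕0⊕1⊕1⊕0⊕1⊕1 = 1
p2 (pos 2,3,6,7,10,11,14,15,18,19,22,23,26,27,30,31): XOR of data positions = 0⊕0⊕0⊕0⊕1⊕1⊕1⊕1⊕0⊕0⊕1⊕1⊕0⊕0⊕1 = 1
p4 (pos 4,5,6,7,12,13,14,15,20,21,22,23,28,29,30,31): XOR of data positions = 0⊕0⊕0⊕0⊕1⊕1⊕1⊕1⊕0⊕0⊕1⊕1⊕1⊕0⊕1 = 0
p8 (pos 8,9,10,11,12,13,14,15,24,25,26,27,28,29,30,31): XOR of data positions = 1⊕0⊕1⊕0⊕1⊕1⊕1⊕0⊕1⊕1⊕0⊕1⊕1⊕0⊕1 = 0
p16 (pos 16,17,18,19,20,21,22,23,24,25,26,27,28,29,30,31): XOR of data positions = 1⊕1⊕0⊕1⊕0⊕0⊕1⊕0⊕1⊕1⊕0⊕1⊕1⊕0⊕1 = 1
Codeword: 1100000010101111110100101101101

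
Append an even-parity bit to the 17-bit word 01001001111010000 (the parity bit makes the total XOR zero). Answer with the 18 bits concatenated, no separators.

010010011110100001

XOR of the 17 data bits: 0⊕1⊕0⊕0⊕1⊕0⊕0⊕1⊕1⊕1⊕1⊕0⊕1⊕0⊕0⊕0⊕0 = 1
Parity bit = 1 (so all 18 bits XOR to 0).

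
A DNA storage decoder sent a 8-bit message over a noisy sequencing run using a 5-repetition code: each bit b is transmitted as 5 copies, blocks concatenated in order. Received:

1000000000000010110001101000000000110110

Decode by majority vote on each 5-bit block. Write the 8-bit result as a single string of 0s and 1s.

Block 1 (10000): 1 one → 0
Block 2 (00000): 0 ones → 0
Block 3 (00001): 1 one → 0
Block 4 (01100): 2 ones → 0
Block 5 (01101): 3 ones → 1
Block 6 (00000): 0 ones → 0
Block 7 (00001): 1 one → 0
Block 8 (10110): 3 ones → 1

00001001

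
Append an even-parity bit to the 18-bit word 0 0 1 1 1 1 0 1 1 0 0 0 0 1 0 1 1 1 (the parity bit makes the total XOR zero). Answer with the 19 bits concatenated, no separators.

0011110110000101110

XOR of the 18 data bits: 0⊕0⊕1⊕1⊕1⊕1⊕0⊕1⊕1⊕0⊕0⊕0⊕0⊕1⊕0⊕1⊕1⊕1 = 0
Parity bit = 0 (so all 19 bits XOR to 0).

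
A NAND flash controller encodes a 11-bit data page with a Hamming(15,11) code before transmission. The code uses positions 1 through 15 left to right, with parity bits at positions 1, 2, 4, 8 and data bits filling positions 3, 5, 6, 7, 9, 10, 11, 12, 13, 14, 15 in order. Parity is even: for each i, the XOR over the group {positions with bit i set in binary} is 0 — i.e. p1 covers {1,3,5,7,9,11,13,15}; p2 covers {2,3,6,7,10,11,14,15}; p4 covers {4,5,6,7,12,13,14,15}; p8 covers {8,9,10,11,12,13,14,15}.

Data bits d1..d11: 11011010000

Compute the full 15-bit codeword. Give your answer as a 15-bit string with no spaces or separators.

Place data at non-parity positions: p1 p2 1 p4 1 0 1 p8 1 0 1 0 0 0 0
p1 (pos 1,3,5,7,9,11,13,15): XOR of data positions = 1⊕1⊕1⊕1⊕1⊕0⊕0 = 1
p2 (pos 2,3,6,7,10,11,14,15): XOR of data positions = 1⊕0⊕1⊕0⊕1⊕0⊕0 = 1
p4 (pos 4,5,6,7,12,13,14,15): XOR of data positions = 1⊕0⊕1⊕0⊕0⊕0⊕0 = 0
p8 (pos 8,9,10,11,12,13,14,15): XOR of data positions = 1⊕0⊕1⊕0⊕0⊕0⊕0 = 0
Codeword: 111010101010000

111010101010000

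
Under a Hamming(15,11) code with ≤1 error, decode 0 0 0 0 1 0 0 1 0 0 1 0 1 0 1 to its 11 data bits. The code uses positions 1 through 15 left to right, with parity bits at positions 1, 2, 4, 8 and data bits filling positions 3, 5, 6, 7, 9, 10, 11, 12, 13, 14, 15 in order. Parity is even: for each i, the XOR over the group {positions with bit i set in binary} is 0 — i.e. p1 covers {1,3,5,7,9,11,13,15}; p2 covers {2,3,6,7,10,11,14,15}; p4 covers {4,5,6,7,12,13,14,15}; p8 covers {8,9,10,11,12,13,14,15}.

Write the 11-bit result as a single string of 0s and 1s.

01000010101

s1 (pos 1,3,5,7,9,11,13,15): 0⊕0⊕1⊕0⊕0⊕1⊕1⊕1 = 0
s2 (pos 2,3,6,7,10,11,14,15): 0⊕0⊕0⊕0⊕0⊕1⊕0⊕1 = 0
s4 (pos 4,5,6,7,12,13,14,15): 0⊕1⊕0⊕0⊕0⊕1⊕0⊕1 = 1
s8 (pos 8,9,10,11,12,13,14,15): 1⊕0⊕0⊕1⊕0⊕1⊕0⊕1 = 0
Syndrome s8…s1 = 0100 → error at position 4.
Flip position 4: 000010010010101 → 000110010010101
Read data bits from positions 3,5,6,7,9,10,11,12,13,14,15: 01000010101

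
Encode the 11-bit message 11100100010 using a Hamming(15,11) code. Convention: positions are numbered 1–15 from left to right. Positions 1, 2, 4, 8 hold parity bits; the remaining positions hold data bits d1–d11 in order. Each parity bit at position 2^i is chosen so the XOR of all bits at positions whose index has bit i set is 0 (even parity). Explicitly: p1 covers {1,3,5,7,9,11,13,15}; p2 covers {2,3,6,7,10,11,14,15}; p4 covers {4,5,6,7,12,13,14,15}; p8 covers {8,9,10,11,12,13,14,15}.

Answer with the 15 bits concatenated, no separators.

Place data at non-parity positions: p1 p2 1 p4 1 1 0 p8 0 1 0 0 0 1 0
p1 (pos 1,3,5,7,9,11,13,15): XOR of data positions = 1⊕1⊕0⊕0⊕0⊕0⊕0 = 0
p2 (pos 2,3,6,7,10,11,14,15): XOR of data positions = 1⊕1⊕0⊕1⊕0⊕1⊕0 = 0
p4 (pos 4,5,6,7,12,13,14,15): XOR of data positions = 1⊕1⊕0⊕0⊕0⊕1⊕0 = 1
p8 (pos 8,9,10,11,12,13,14,15): XOR of data positions = 0⊕1⊕0⊕0⊕0⊕1⊕0 = 0
Codeword: 001111000100010

001111000100010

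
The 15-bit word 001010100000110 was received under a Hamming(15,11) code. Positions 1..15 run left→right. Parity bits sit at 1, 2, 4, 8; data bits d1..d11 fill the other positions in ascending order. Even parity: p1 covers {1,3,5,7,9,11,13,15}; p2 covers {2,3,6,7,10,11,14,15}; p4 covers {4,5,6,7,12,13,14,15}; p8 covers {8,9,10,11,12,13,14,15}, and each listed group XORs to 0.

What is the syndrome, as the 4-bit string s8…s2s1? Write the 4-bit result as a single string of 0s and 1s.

s1 (pos 1,3,5,7,9,11,13,15): 0⊕1⊕1⊕1⊕0⊕0⊕1⊕0 = 0
s2 (pos 2,3,6,7,10,11,14,15): 0⊕1⊕0⊕1⊕0⊕0⊕1⊕0 = 1
s4 (pos 4,5,6,7,12,13,14,15): 0⊕1⊕0⊕1⊕0⊕1⊕1⊕0 = 0
s8 (pos 8,9,10,11,12,13,14,15): 0⊕0⊕0⊕0⊕0⊕1⊕1⊕0 = 0
Syndrome s8…s1 = 0010 → error at position 2.

0010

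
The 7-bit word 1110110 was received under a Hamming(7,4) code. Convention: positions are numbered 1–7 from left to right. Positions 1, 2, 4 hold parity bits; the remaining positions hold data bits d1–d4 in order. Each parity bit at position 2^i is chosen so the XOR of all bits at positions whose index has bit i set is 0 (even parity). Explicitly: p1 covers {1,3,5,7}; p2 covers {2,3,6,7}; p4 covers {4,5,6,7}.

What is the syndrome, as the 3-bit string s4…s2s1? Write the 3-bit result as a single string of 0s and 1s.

s1 (pos 1,3,5,7): 1⊕1⊕1⊕0 = 1
s2 (pos 2,3,6,7): 1⊕1⊕1⊕0 = 1
s4 (pos 4,5,6,7): 0⊕1⊕1⊕0 = 0
Syndrome s4…s1 = 011 → error at position 3.

011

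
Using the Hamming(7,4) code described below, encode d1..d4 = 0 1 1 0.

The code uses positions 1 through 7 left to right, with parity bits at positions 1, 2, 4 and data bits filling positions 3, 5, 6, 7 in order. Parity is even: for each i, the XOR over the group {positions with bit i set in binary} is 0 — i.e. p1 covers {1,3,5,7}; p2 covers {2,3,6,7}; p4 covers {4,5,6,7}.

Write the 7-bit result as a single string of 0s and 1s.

1100110

Place data at non-parity positions: p1 p2 0 p4 1 1 0
p1 (pos 1,3,5,7): XOR of data positions = 0⊕1⊕0 = 1
p2 (pos 2,3,6,7): XOR of data positions = 0⊕1⊕0 = 1
p4 (pos 4,5,6,7): XOR of data positions = 1⊕1⊕0 = 0
Codeword: 1100110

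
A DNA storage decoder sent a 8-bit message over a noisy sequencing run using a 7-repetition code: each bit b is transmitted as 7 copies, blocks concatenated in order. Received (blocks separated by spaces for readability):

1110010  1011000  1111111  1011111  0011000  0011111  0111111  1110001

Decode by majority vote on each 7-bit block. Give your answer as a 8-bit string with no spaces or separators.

Block 1 (1110010): 4 ones → 1
Block 2 (1011000): 3 ones → 0
Block 3 (1111111): 7 ones → 1
Block 4 (1011111): 6 ones → 1
Block 5 (0011000): 2 ones → 0
Block 6 (0011111): 5 ones → 1
Block 7 (0111111): 6 ones → 1
Block 8 (1110001): 4 ones → 1

10110111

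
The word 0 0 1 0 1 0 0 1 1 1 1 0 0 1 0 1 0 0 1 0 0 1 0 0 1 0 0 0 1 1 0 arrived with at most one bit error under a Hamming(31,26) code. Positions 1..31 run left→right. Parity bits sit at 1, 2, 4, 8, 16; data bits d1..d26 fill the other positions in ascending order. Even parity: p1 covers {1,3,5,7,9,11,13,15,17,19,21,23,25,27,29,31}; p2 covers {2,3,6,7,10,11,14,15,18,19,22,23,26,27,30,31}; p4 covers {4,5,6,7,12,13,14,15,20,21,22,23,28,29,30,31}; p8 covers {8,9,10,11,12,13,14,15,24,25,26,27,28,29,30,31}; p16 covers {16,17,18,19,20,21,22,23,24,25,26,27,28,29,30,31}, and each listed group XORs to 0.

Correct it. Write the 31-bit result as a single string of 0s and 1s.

0010101111100101001001001000110

s1 (pos 1,3,5,7,9,11,13,15,17,19,21,23,25,27,29,31): 0⊕1⊕1⊕0⊕1⊕1⊕0⊕0⊕0⊕1⊕0⊕0⊕1⊕0⊕1⊕0 = 1
s2 (pos 2,3,6,7,10,11,14,15,18,19,22,23,26,27,30,31): 0⊕1⊕0⊕0⊕1⊕1⊕1⊕0⊕0⊕1⊕1⊕0⊕0⊕0⊕1⊕0 = 1
s4 (pos 4,5,6,7,12,13,14,15,20,21,22,23,28,29,30,31): 0⊕1⊕0⊕0⊕0⊕0⊕1⊕0⊕0⊕0⊕1⊕0⊕0⊕1⊕1⊕0 = 1
s8 (pos 8,9,10,11,12,13,14,15,24,25,26,27,28,29,30,31): 1⊕1⊕1⊕1⊕0⊕0⊕1⊕0⊕0⊕1⊕0⊕0⊕0⊕1⊕1⊕0 = 0
s16 (pos 16,17,18,19,20,21,22,23,24,25,26,27,28,29,30,31): 1⊕0⊕0⊕1⊕0⊕0⊕1⊕0⊕0⊕1⊕0⊕0⊕0⊕1⊕1⊕0 = 0
Syndrome s16…s1 = 00111 → error at position 7.
Flip position 7: 0010100111100101001001001000110 → 0010101111100101001001001000110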